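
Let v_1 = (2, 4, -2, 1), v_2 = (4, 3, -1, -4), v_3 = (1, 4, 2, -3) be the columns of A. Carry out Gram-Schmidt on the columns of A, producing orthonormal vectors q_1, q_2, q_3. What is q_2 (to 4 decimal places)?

q_2 = (0.4751, 0.0223, 0.0816, -0.8759)

v_1 = (2, 4, -2, 1); ‖v_1‖ = 5.0000, so q_1 = (0.4000, 0.8000, -0.4000, 0.2000).
q_1·v_2 = 0.4000·4 + 0.8000·3 + (-0.4000)·(-1) + 0.2000·(-4) = 3.6000.
u_2 = v_2 − 3.6000·q_1 = (2.5600, 0.1200, 0.4400, -4.7200).
‖u_2‖ = 5.3889, so q_2 = (0.4751, 0.0223, 0.0816, -0.8759).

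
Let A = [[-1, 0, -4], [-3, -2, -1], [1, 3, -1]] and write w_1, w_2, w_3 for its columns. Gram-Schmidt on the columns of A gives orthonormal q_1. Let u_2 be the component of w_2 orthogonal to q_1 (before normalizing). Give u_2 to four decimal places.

u_2 = (0.8182, 0.4545, 2.1818)

w_1 = (-1, -3, 1); ‖w_1‖ = 3.3166, so q_1 = (-0.3015, -0.9045, 0.3015).
q_1·w_2 = (-0.3015)·0 + (-0.9045)·(-2) + 0.3015·3 = 2.7136.
u_2 = w_2 − 2.7136·q_1 = (0.8182, 0.4545, 2.1818).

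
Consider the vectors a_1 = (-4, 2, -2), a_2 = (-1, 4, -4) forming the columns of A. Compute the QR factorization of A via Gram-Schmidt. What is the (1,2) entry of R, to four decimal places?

a_1 = (-4, 2, -2); ‖a_1‖ = 4.8990, so q_1 = (-0.8165, 0.4082, -0.4082).
r_{12} = q_1·a_2 = 4.0825.

r_{12} = 4.0825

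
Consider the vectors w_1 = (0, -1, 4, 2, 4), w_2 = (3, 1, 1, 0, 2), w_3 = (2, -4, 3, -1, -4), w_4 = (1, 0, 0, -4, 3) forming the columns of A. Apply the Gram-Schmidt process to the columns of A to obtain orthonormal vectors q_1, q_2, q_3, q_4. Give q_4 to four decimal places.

q_4 = (-0.1693, -0.2471, -0.0031, -0.8755, 0.3791)

w_1 = (0, -1, 4, 2, 4); ‖w_1‖ = 6.0828, so q_1 = (0.0000, -0.1644, 0.6576, 0.3288, 0.6576).
q_1·w_2 = 0.0000·3 + (-0.1644)·1 + 0.6576·1 + 0.3288·0 + 0.6576·2 = 1.8084.
u_2 = w_2 − 1.8084·q_1 = (3.0000, 1.2973, -0.1892, -0.5946, 0.8108).
‖u_2‖ = 3.4249, so q_2 = (0.8759, 0.3788, -0.0552, -0.1736, 0.2367).
q_1·w_3 = 0.0000·2 + (-0.1644)·(-4) + 0.6576·3 + 0.3288·(-1) + 0.6576·(-4) = -0.3288; q_2·w_3 = 0.8759·2 + 0.3788·(-4) + (-0.0552)·3 + (-0.1736)·(-1) + 0.2367·(-4) = -0.7023.
u_3 = w_3 + 0.3288·q_1 + 0.7023·q_2 = (2.6152, -3.7880, 3.1774, -1.0138, -3.6175).
‖u_3‖ = 6.7378, so q_3 = (0.3881, -0.5622, 0.4716, -0.1505, -0.5369).
q_1·w_4 = 0.0000·1 + (-0.1644)·0 + 0.6576·0 + 0.3288·(-4) + 0.6576·3 = 0.6576; q_2·w_4 = 0.8759·1 + 0.3788·0 + (-0.0552)·0 + (-0.1736)·(-4) + 0.2367·3 = 2.2806; q_3·w_4 = 0.3881·1 + (-0.5622)·0 + 0.4716·0 + (-0.1505)·(-4) + (-0.5369)·3 = -0.6207.
u_4 = w_4 − 0.6576·q_1 − 2.2806·q_2 + 0.6207·q_3 = (-0.7568, -1.1047, -0.0138, -3.9137, 1.6944).
‖u_4‖ = 4.4700, so q_4 = (-0.1693, -0.2471, -0.0031, -0.8755, 0.3791).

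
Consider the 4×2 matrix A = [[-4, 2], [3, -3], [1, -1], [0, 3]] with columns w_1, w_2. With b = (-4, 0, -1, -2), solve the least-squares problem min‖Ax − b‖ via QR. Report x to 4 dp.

q_1 = w_1/‖w_1‖ = (-4, 3, 1, 0)/5.0990 = (-0.7845, 0.5883, 0.1961, 0.0000).
r_{12} = q_1·w_2 = -3.5301.
u_2 = w_2 + 3.5301·q_1 = (-0.7692, -0.9231, -0.3077, 3.0000).
‖u_2‖ = 3.2463, so q_2 = (-0.2370, -0.2843, -0.0948, 0.9241).
Qᵀb = (2.9417, -0.8057).
Back-substitute: x_2 = -0.8057/3.2463 = -0.2482.
x_1 = (2.9417 + 3.5301·(-0.2482))/5.0990 = 0.4051.

x = (0.4051, -0.2482)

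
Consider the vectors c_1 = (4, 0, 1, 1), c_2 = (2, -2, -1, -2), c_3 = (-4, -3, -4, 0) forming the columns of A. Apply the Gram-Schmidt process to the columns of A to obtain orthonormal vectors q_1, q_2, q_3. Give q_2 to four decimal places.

c_1 = (4, 0, 1, 1); ‖c_1‖ = 4.2426, so q_1 = (0.9428, 0.0000, 0.2357, 0.2357).
q_1·c_2 = 0.9428·2 + 0.0000·(-2) + 0.2357·(-1) + 0.2357·(-2) = 1.1785.
u_2 = c_2 − 1.1785·q_1 = (0.8889, -2.0000, -1.2778, -2.2778).
‖u_2‖ = 3.4075, so q_2 = (0.2609, -0.5869, -0.3750, -0.6685).

q_2 = (0.2609, -0.5869, -0.3750, -0.6685)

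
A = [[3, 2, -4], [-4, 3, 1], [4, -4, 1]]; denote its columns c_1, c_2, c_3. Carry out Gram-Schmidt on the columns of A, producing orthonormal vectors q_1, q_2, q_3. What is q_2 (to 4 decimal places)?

c_1 = (3, -4, 4); ‖c_1‖ = 6.4031, so q_1 = (0.4685, -0.6247, 0.6247).
q_1·c_2 = 0.4685·2 + (-0.6247)·3 + 0.6247·(-4) = -3.4358.
u_2 = c_2 + 3.4358·q_1 = (3.6098, 0.8537, -1.8537).
‖u_2‖ = 4.1467, so q_2 = (0.8705, 0.2059, -0.4470).

q_2 = (0.8705, 0.2059, -0.4470)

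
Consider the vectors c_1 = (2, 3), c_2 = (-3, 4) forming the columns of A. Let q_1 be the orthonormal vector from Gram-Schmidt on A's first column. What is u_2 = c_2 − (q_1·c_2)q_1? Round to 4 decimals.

q_1 = c_1/‖c_1‖ = (2, 3)/3.6056 = (0.5547, 0.8321).
r_{12} = q_1·c_2 = 1.6641.
u_2 = c_2 − 1.6641·q_1 = (-3.9231, 2.6154).

u_2 = (-3.9231, 2.6154)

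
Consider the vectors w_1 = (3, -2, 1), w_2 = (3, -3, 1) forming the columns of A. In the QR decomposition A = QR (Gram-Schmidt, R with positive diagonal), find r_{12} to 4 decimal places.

w_1 = (3, -2, 1); ‖w_1‖ = 3.7417, so q_1 = (0.8018, -0.5345, 0.2673).
r_{12} = q_1·w_2 = 4.2762.

r_{12} = 4.2762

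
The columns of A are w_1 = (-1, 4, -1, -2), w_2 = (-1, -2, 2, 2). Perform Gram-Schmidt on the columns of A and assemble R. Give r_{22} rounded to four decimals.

r_{22} = 2.3061

w_1 = (-1, 4, -1, -2); ‖w_1‖ = 4.6904, so e_1 = (-0.2132, 0.8528, -0.2132, -0.4264).
e_1·w_2 = (-0.2132)·(-1) + 0.8528·(-2) + (-0.2132)·2 + (-0.4264)·2 = -2.7716.
u_2 = w_2 + 2.7716·e_1 = (-1.5909, 0.3636, 1.4091, 0.8182).
r_{22} = ‖u_2‖ = 2.3061.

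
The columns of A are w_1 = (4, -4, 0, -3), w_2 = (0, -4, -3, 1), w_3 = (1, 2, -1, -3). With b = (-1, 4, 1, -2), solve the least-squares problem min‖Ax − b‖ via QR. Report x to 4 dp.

x = (-0.2666, -0.4796, 0.6331)

w_1 = (4, -4, 0, -3); ‖w_1‖ = 6.4031, so q_1 = (0.6247, -0.6247, 0.0000, -0.4685).
q_1·w_2 = 0.6247·0 + (-0.6247)·(-4) + 0.0000·(-3) + (-0.4685)·1 = 2.0303.
u_2 = w_2 − 2.0303·q_1 = (-1.2683, -2.7317, -3.0000, 1.9512).
‖u_2‖ = 4.6774, so q_2 = (-0.2712, -0.5840, -0.6414, 0.4172).
q_1·w_3 = 0.6247·1 + (-0.6247)·2 + 0.0000·(-1) + (-0.4685)·(-3) = 0.7809; q_2·w_3 = (-0.2712)·1 + (-0.5840)·2 + (-0.6414)·(-1) + 0.4172·(-3) = -2.0493.
u_3 = w_3 − 0.7809·q_1 + 2.0493·q_2 = (-0.0435, 1.2910, -2.3144, -1.7793).
‖u_3‖ = 3.1923, so q_3 = (-0.0136, 0.4044, -0.7250, -0.5574).
Qᵀb = (-2.1864, -3.5406, 2.0210).
Back-substitute: x_3 = 2.0210/3.1923 = 0.6331.
x_2 = (-3.5406 + 2.0493·0.6331)/4.6774 = -0.4796.
x_1 = (-2.1864 − 2.0303·(-0.4796) − 0.7809·0.6331)/6.4031 = -0.2666.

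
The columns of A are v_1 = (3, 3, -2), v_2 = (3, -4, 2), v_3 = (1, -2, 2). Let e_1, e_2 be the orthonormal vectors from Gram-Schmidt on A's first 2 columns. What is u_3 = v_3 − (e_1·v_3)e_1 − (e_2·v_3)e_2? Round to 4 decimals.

e_1 = v_1/‖v_1‖ = (3, 3, -2)/4.6904 = (0.6396, 0.6396, -0.4264).
r_{12} = e_1·v_2 = -1.4924.
u_2 = v_2 + 1.4924·e_1 = (3.9545, -3.0455, 1.3636).
‖u_2‖ = 5.1742, so e_2 = (0.7643, -0.5886, 0.2635).
r_{13} = e_1·v_3 = -1.4924; r_{23} = e_2·v_3 = 2.4685.
u_3 = v_3 + 1.4924·e_1 − 2.4685·e_2 = (0.0679, 0.4075, 0.7131).

u_3 = (0.0679, 0.4075, 0.7131)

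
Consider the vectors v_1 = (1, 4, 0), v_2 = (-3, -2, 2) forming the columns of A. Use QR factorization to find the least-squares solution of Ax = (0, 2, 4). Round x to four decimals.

x = (1.0714, 0.9286)

v_1 = (1, 4, 0); ‖v_1‖ = 4.1231, so e_1 = (0.2425, 0.9701, 0.0000).
e_1·v_2 = 0.2425·(-3) + 0.9701·(-2) + 0.0000·2 = -2.6679.
u_2 = v_2 + 2.6679·e_1 = (-2.3529, 0.5882, 2.0000).
‖u_2‖ = 3.1436, so e_2 = (-0.7485, 0.1871, 0.6362).
Qᵀb = (1.9403, 2.9191).
Back-substitute: x_2 = 2.9191/3.1436 = 0.9286.
x_1 = (1.9403 + 2.6679·0.9286)/4.1231 = 1.0714.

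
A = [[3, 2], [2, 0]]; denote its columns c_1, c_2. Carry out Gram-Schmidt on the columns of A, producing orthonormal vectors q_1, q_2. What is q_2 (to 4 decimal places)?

c_1 = (3, 2); ‖c_1‖ = 3.6056, so q_1 = (0.8321, 0.5547).
q_1·c_2 = 0.8321·2 + 0.5547·0 = 1.6641.
u_2 = c_2 − 1.6641·q_1 = (0.6154, -0.9231).
‖u_2‖ = 1.1094, so q_2 = (0.5547, -0.8321).

q_2 = (0.5547, -0.8321)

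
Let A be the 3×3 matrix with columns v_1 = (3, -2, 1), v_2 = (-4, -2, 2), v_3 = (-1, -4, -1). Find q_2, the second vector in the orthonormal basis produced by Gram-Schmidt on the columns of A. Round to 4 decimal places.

q_2 = (-0.5864, -0.6172, 0.5246)

q_1 = v_1/‖v_1‖ = (3, -2, 1)/3.7417 = (0.8018, -0.5345, 0.2673).
r_{12} = q_1·v_2 = -1.6036.
u_2 = v_2 + 1.6036·q_1 = (-2.7143, -2.8571, 2.4286).
‖u_2‖ = 4.6291, so q_2 = (-0.5864, -0.6172, 0.5246).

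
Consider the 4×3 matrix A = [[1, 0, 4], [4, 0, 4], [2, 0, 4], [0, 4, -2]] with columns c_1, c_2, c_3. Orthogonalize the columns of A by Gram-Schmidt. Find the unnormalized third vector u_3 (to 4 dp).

c_1 = (1, 4, 2, 0); ‖c_1‖ = 4.5826, so q_1 = (0.2182, 0.8729, 0.4364, 0.0000).
q_1·c_2 = 0.2182·0 + 0.8729·0 + 0.4364·0 + 0.0000·4 = 0.0000.
u_2 = c_2 + 0.0000·q_1 = (0.0000, 0.0000, 0.0000, 4.0000).
‖u_2‖ = 4.0000, so q_2 = (0.0000, 0.0000, 0.0000, 1.0000).
q_1·c_3 = 0.2182·4 + 0.8729·4 + 0.4364·4 + 0.0000·(-2) = 6.1101; q_2·c_3 = 0.0000·4 + 0.0000·4 + 0.0000·4 + 1.0000·(-2) = -2.0000.
u_3 = c_3 − 6.1101·q_1 + 2.0000·q_2 = (2.6667, -1.3333, 1.3333, 0.0000).

u_3 = (2.6667, -1.3333, 1.3333, 0.0000)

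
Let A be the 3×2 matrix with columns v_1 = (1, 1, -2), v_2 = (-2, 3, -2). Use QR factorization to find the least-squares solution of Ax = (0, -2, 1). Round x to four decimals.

x = (-0.3636, -0.3636)

v_1 = (1, 1, -2); ‖v_1‖ = 2.4495, so q_1 = (0.4082, 0.4082, -0.8165).
q_1·v_2 = 0.4082·(-2) + 0.4082·3 + (-0.8165)·(-2) = 2.0412.
u_2 = v_2 − 2.0412·q_1 = (-2.8333, 2.1667, -0.3333).
‖u_2‖ = 3.5824, so q_2 = (-0.7909, 0.6048, -0.0930).
Qᵀb = (-1.6330, -1.3027).
Back-substitute: x_2 = -1.3027/3.5824 = -0.3636.
x_1 = (-1.6330 − 2.0412·(-0.3636))/2.4495 = -0.3636.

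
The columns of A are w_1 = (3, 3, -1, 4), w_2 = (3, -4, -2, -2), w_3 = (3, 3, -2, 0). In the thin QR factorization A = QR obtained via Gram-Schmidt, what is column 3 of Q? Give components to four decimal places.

q_1 = w_1/‖w_1‖ = (3, 3, -1, 4)/5.9161 = (0.5071, 0.5071, -0.1690, 0.6761).
r_{12} = q_1·w_2 = -1.5213.
u_2 = w_2 + 1.5213·q_1 = (3.7714, -3.2286, -2.2571, -0.9714).
‖u_2‖ = 5.5395, so q_2 = (0.6808, -0.5828, -0.4075, -0.1754).
r_{13} = q_1·w_3 = 3.3806; r_{23} = q_2·w_3 = 1.1089.
u_3 = w_3 − 3.3806·q_1 − 1.1089·q_2 = (0.5307, 1.9320, -0.9767, -2.0912).
‖u_3‖ = 3.0564, so q_3 = (0.1736, 0.6321, -0.3196, -0.6842).

q_3 = (0.1736, 0.6321, -0.3196, -0.6842)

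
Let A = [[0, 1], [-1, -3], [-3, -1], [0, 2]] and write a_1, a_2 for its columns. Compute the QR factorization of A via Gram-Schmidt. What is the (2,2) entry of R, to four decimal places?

r_{22} = 3.3764

a_1 = (0, -1, -3, 0); ‖a_1‖ = 3.1623, so e_1 = (0.0000, -0.3162, -0.9487, 0.0000).
e_1·a_2 = 0.0000·1 + (-0.3162)·(-3) + (-0.9487)·(-1) + 0.0000·2 = 1.8974.
u_2 = a_2 − 1.8974·e_1 = (1.0000, -2.4000, 0.8000, 2.0000).
r_{22} = ‖u_2‖ = 3.3764.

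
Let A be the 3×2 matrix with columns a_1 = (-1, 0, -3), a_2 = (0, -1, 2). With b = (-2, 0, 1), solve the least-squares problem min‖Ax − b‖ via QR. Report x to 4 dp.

q_1 = a_1/‖a_1‖ = (-1, 0, -3)/3.1623 = (-0.3162, 0.0000, -0.9487).
r_{12} = q_1·a_2 = -1.8974.
u_2 = a_2 + 1.8974·q_1 = (-0.6000, -1.0000, 0.2000).
‖u_2‖ = 1.1832, so q_2 = (-0.5071, -0.8452, 0.1690).
Qᵀb = (-0.3162, 1.1832).
Back-substitute: x_2 = 1.1832/1.1832 = 1.0000.
x_1 = (-0.3162 + 1.8974·1.0000)/3.1623 = 0.5000.

x = (0.5000, 1.0000)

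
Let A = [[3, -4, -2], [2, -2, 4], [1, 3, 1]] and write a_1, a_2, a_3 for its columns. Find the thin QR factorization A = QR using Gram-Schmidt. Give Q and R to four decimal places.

a_1 = (3, 2, 1); ‖a_1‖ = 3.7417, so q_1 = (0.8018, 0.5345, 0.2673).
q_1·a_2 = 0.8018·(-4) + 0.5345·(-2) + 0.2673·3 = -3.4744.
u_2 = a_2 + 3.4744·q_1 = (-1.2143, -0.1429, 3.9286).
‖u_2‖ = 4.1144, so q_2 = (-0.2951, -0.0347, 0.9548).
q_1·a_3 = 0.8018·(-2) + 0.5345·4 + 0.2673·1 = 0.8018; q_2·a_3 = (-0.2951)·(-2) + (-0.0347)·4 + 0.9548·1 = 1.4062.
u_3 = a_3 − 0.8018·q_1 − 1.4062·q_2 = (-2.2278, 3.6203, -0.5570).
‖u_3‖ = 4.2872, so q_3 = (-0.5197, 0.8444, -0.1299).

Q = [[0.8018, -0.2951, -0.5197], [0.5345, -0.0347, 0.8444], [0.2673, 0.9548, -0.1299]], R = [[3.7417, -3.4744, 0.8018], [0.0000, 4.1144, 1.4062], [0.0000, 0.0000, 4.2872]]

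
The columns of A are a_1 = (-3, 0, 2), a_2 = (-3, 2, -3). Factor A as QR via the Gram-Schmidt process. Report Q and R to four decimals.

a_1 = (-3, 0, 2); ‖a_1‖ = 3.6056, so q_1 = (-0.8321, 0.0000, 0.5547).
q_1·a_2 = (-0.8321)·(-3) + 0.0000·2 + 0.5547·(-3) = 0.8321.
u_2 = a_2 − 0.8321·q_1 = (-2.3077, 2.0000, -3.4615).
‖u_2‖ = 4.6160, so q_2 = (-0.4999, 0.4333, -0.7499).

Q = [[-0.8321, -0.4999], [0.0000, 0.4333], [0.5547, -0.7499]], R = [[3.6056, 0.8321], [0.0000, 4.6160]]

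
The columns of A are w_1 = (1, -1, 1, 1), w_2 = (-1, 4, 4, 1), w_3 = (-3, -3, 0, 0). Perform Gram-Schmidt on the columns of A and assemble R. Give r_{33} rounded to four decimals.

q_1 = w_1/‖w_1‖ = (1, -1, 1, 1)/2.0000 = (0.5000, -0.5000, 0.5000, 0.5000).
r_{12} = q_1·w_2 = 0.0000.
u_2 = w_2 + 0.0000·q_1 = (-1.0000, 4.0000, 4.0000, 1.0000).
‖u_2‖ = 5.8310, so q_2 = (-0.1715, 0.6860, 0.6860, 0.1715).
r_{13} = q_1·w_3 = 0.0000; r_{23} = q_2·w_3 = -1.5435.
u_3 = w_3 + 0.0000·q_1 + 1.5435·q_2 = (-3.2647, -1.9412, 1.0588, 0.2647).
r_{33} = ‖u_3‖ = 3.9519.

r_{33} = 3.9519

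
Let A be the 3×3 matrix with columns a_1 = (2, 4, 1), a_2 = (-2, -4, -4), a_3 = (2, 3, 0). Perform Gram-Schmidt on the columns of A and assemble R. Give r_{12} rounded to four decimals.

a_1 = (2, 4, 1); ‖a_1‖ = 4.5826, so e_1 = (0.4364, 0.8729, 0.2182).
r_{12} = e_1·a_2 = -5.2372.

r_{12} = -5.2372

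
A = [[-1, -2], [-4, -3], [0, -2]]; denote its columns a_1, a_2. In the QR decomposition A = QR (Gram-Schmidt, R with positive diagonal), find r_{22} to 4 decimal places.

r_{22} = 2.3389

a_1 = (-1, -4, 0); ‖a_1‖ = 4.1231, so q_1 = (-0.2425, -0.9701, 0.0000).
q_1·a_2 = (-0.2425)·(-2) + (-0.9701)·(-3) + 0.0000·(-2) = 3.3955.
u_2 = a_2 − 3.3955·q_1 = (-1.1765, 0.2941, -2.0000).
r_{22} = ‖u_2‖ = 2.3389.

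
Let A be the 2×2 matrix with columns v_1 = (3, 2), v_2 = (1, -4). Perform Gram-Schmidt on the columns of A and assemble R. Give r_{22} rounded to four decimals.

q_1 = v_1/‖v_1‖ = (3, 2)/3.6056 = (0.8321, 0.5547).
r_{12} = q_1·v_2 = -1.3868.
u_2 = v_2 + 1.3868·q_1 = (2.1538, -3.2308).
r_{22} = ‖u_2‖ = 3.8829.

r_{22} = 3.8829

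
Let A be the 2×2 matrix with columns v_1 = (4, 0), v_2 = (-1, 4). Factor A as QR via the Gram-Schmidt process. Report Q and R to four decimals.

v_1 = (4, 0); ‖v_1‖ = 4.0000, so q_1 = (1.0000, 0.0000).
q_1·v_2 = 1.0000·(-1) + 0.0000·4 = -1.0000.
u_2 = v_2 + 1.0000·q_1 = (0.0000, 4.0000).
‖u_2‖ = 4.0000, so q_2 = (0.0000, 1.0000).

Q = [[1.0000, 0.0000], [0.0000, 1.0000]], R = [[4.0000, -1.0000], [0.0000, 4.0000]]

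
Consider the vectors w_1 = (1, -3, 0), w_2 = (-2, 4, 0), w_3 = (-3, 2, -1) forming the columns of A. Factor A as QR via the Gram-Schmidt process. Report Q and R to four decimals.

w_1 = (1, -3, 0); ‖w_1‖ = 3.1623, so e_1 = (0.3162, -0.9487, 0.0000).
e_1·w_2 = 0.3162·(-2) + (-0.9487)·4 + 0.0000·0 = -4.4272.
u_2 = w_2 + 4.4272·e_1 = (-0.6000, -0.2000, 0.0000).
‖u_2‖ = 0.6325, so e_2 = (-0.9487, -0.3162, 0.0000).
e_1·w_3 = 0.3162·(-3) + (-0.9487)·2 + 0.0000·(-1) = -2.8460; e_2·w_3 = (-0.9487)·(-3) + (-0.3162)·2 + 0.0000·(-1) = 2.2136.
u_3 = w_3 + 2.8460·e_1 − 2.2136·e_2 = (0.0000, 0.0000, -1.0000).
‖u_3‖ = 1.0000, so e_3 = (0.0000, 0.0000, -1.0000).

Q = [[0.3162, -0.9487, 0.0000], [-0.9487, -0.3162, 0.0000], [0.0000, 0.0000, -1.0000]], R = [[3.1623, -4.4272, -2.8460], [0.0000, 0.6325, 2.2136], [0.0000, 0.0000, 1.0000]]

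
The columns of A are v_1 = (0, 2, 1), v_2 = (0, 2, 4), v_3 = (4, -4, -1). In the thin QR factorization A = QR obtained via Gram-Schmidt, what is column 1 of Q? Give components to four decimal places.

v_1 = (0, 2, 1); ‖v_1‖ = 2.2361, so e_1 = (0.0000, 0.8944, 0.4472).

e_1 = (0.0000, 0.8944, 0.4472)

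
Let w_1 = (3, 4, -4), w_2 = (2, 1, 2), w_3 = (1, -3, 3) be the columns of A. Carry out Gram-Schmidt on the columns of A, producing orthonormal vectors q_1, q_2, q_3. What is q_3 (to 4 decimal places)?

w_1 = (3, 4, -4); ‖w_1‖ = 6.4031, so q_1 = (0.4685, 0.6247, -0.6247).
q_1·w_2 = 0.4685·2 + 0.6247·1 + (-0.6247)·2 = 0.3123.
u_2 = w_2 − 0.3123·q_1 = (1.8537, 0.8049, 2.1951).
‖u_2‖ = 2.9837, so q_2 = (0.6213, 0.2698, 0.7357).
q_1·w_3 = 0.4685·1 + 0.6247·(-3) + (-0.6247)·3 = -3.2796; q_2·w_3 = 0.6213·1 + 0.2698·(-3) + 0.7357·3 = 2.0191.
u_3 = w_3 + 3.2796·q_1 − 2.0191·q_2 = (1.2822, -1.4959, -0.5342).
‖u_3‖ = 2.0414, so q_3 = (0.6281, -0.7328, -0.2617).

q_3 = (0.6281, -0.7328, -0.2617)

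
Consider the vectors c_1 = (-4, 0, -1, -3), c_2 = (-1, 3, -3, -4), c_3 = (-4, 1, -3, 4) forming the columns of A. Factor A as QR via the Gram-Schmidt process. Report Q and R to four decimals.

e_1 = c_1/‖c_1‖ = (-4, 0, -1, -3)/5.0990 = (-0.7845, 0.0000, -0.1961, -0.5883).
r_{12} = e_1·c_2 = 3.7262.
u_2 = c_2 − 3.7262·e_1 = (1.9231, 3.0000, -2.2692, -1.8077).
‖u_2‖ = 4.5951, so e_2 = (0.4185, 0.6529, -0.4938, -0.3934).
r_{13} = e_1·c_3 = 1.3728; r_{23} = e_2·c_3 = -1.1132.
u_3 = c_3 − 1.3728·e_1 + 1.1132·e_2 = (-2.4572, 1.7268, -3.2805, 4.3698).
‖u_3‖ = 6.2351, so e_3 = (-0.3941, 0.2769, -0.5261, 0.7008).

Q = [[-0.7845, 0.4185, -0.3941], [0.0000, 0.6529, 0.2769], [-0.1961, -0.4938, -0.5261], [-0.5883, -0.3934, 0.7008]], R = [[5.0990, 3.7262, 1.3728], [0.0000, 4.5951, -1.1132], [0.0000, 0.0000, 6.2351]]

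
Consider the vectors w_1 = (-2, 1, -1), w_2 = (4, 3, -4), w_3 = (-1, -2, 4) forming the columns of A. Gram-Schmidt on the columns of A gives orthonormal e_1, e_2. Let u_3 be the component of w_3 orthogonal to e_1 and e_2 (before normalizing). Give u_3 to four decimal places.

u_3 = (0.0612, 0.7347, 0.6122)

e_1 = w_1/‖w_1‖ = (-2, 1, -1)/2.4495 = (-0.8165, 0.4082, -0.4082).
r_{12} = e_1·w_2 = -0.4082.
u_2 = w_2 + 0.4082·e_1 = (3.6667, 3.1667, -4.1667).
‖u_2‖ = 6.3901, so e_2 = (0.5738, 0.4956, -0.6521).
r_{13} = e_1·w_3 = -1.6330; r_{23} = e_2·w_3 = -4.1731.
u_3 = w_3 + 1.6330·e_1 + 4.1731·e_2 = (0.0612, 0.7347, 0.6122).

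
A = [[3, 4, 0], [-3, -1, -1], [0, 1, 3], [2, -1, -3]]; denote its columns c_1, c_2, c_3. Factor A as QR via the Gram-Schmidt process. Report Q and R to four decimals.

c_1 = (3, -3, 0, 2); ‖c_1‖ = 4.6904, so e_1 = (0.6396, -0.6396, 0.0000, 0.4264).
e_1·c_2 = 0.6396·4 + (-0.6396)·(-1) + 0.0000·1 + 0.4264·(-1) = 2.7716.
u_2 = c_2 − 2.7716·e_1 = (2.2273, 0.7727, 1.0000, -2.1818).
‖u_2‖ = 3.3643, so e_2 = (0.6620, 0.2297, 0.2972, -0.6485).
e_1·c_3 = 0.6396·0 + (-0.6396)·(-1) + 0.0000·3 + 0.4264·(-3) = -0.6396; e_2·c_3 = 0.6620·0 + 0.2297·(-1) + 0.2972·3 + (-0.6485)·(-3) = 2.6076.
u_3 = c_3 + 0.6396·e_1 − 2.6076·e_2 = (-1.3173, -2.0080, 2.2249, -1.0361).
‖u_3‖ = 3.4338, so e_3 = (-0.3836, -0.5848, 0.6479, -0.3017).

Q = [[0.6396, 0.6620, -0.3836], [-0.6396, 0.2297, -0.5848], [0.0000, 0.2972, 0.6479], [0.4264, -0.6485, -0.3017]], R = [[4.6904, 2.7716, -0.6396], [0.0000, 3.3643, 2.6076], [0.0000, 0.0000, 3.4338]]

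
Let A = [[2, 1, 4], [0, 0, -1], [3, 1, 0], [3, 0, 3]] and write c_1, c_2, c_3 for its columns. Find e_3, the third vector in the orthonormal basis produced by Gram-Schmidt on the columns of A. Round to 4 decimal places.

e_3 = (0.6609, -0.2790, -0.6609, 0.2203)

c_1 = (2, 0, 3, 3); ‖c_1‖ = 4.6904, so e_1 = (0.4264, 0.0000, 0.6396, 0.6396).
e_1·c_2 = 0.4264·1 + 0.0000·0 + 0.6396·1 + 0.6396·0 = 1.0660.
u_2 = c_2 − 1.0660·e_1 = (0.5455, 0.0000, 0.3182, -0.6818).
‖u_2‖ = 0.9293, so e_2 = (0.5869, 0.0000, 0.3424, -0.7337).
e_1·c_3 = 0.4264·4 + 0.0000·(-1) + 0.6396·0 + 0.6396·3 = 3.6244; e_2·c_3 = 0.5869·4 + 0.0000·(-1) + 0.3424·0 + (-0.7337)·3 = 0.1467.
u_3 = c_3 − 3.6244·e_1 − 0.1467·e_2 = (2.3684, -1.0000, -2.3684, 0.7895).
‖u_3‖ = 3.5836, so e_3 = (0.6609, -0.2790, -0.6609, 0.2203).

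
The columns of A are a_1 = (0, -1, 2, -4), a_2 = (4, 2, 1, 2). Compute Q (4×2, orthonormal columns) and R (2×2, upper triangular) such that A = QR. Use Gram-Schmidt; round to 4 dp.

q_1 = a_1/‖a_1‖ = (0, -1, 2, -4)/4.5826 = (0.0000, -0.2182, 0.4364, -0.8729).
r_{12} = q_1·a_2 = -1.7457.
u_2 = a_2 + 1.7457·q_1 = (4.0000, 1.6190, 1.7619, 0.4762).
‖u_2‖ = 4.6853, so q_2 = (0.8537, 0.3456, 0.3760, 0.1016).

Q = [[0.0000, 0.8537], [-0.2182, 0.3456], [0.4364, 0.3760], [-0.8729, 0.1016]], R = [[4.5826, -1.7457], [0.0000, 4.6853]]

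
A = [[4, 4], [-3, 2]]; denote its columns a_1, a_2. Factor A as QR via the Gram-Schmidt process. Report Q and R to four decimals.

Q = [[0.8000, 0.6000], [-0.6000, 0.8000]], R = [[5.0000, 2.0000], [0.0000, 4.0000]]

e_1 = a_1/‖a_1‖ = (4, -3)/5.0000 = (0.8000, -0.6000).
r_{12} = e_1·a_2 = 2.0000.
u_2 = a_2 − 2.0000·e_1 = (2.4000, 3.2000).
‖u_2‖ = 4.0000, so e_2 = (0.6000, 0.8000).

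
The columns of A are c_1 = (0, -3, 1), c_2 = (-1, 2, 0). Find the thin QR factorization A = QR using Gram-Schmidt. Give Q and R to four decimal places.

Q = [[0.0000, -0.8452], [-0.9487, 0.1690], [0.3162, 0.5071]], R = [[3.1623, -1.8974], [0.0000, 1.1832]]

c_1 = (0, -3, 1); ‖c_1‖ = 3.1623, so e_1 = (0.0000, -0.9487, 0.3162).
e_1·c_2 = 0.0000·(-1) + (-0.9487)·2 + 0.3162·0 = -1.8974.
u_2 = c_2 + 1.8974·e_1 = (-1.0000, 0.2000, 0.6000).
‖u_2‖ = 1.1832, so e_2 = (-0.8452, 0.1690, 0.5071).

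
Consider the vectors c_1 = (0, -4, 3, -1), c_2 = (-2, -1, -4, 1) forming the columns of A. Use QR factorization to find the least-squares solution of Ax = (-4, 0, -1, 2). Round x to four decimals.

c_1 = (0, -4, 3, -1); ‖c_1‖ = 5.0990, so q_1 = (0.0000, -0.7845, 0.5883, -0.1961).
q_1·c_2 = 0.0000·(-2) + (-0.7845)·(-1) + 0.5883·(-4) + (-0.1961)·1 = -1.7650.
u_2 = c_2 + 1.7650·q_1 = (-2.0000, -2.3846, -2.9615, 0.6538).
‖u_2‖ = 4.3456, so q_2 = (-0.4602, -0.5487, -0.6815, 0.1505).
Qᵀb = (-0.9806, 2.8233).
Back-substitute: x_2 = 2.8233/4.3456 = 0.6497.
x_1 = (-0.9806 + 1.7650·0.6497)/5.0990 = 0.0326.

x = (0.0326, 0.6497)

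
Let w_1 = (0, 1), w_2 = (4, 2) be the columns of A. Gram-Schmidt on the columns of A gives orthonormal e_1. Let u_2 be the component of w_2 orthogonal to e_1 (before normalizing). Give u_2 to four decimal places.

w_1 = (0, 1); ‖w_1‖ = 1.0000, so e_1 = (0.0000, 1.0000).
e_1·w_2 = 0.0000·4 + 1.0000·2 = 2.0000.
u_2 = w_2 − 2.0000·e_1 = (4.0000, 0.0000).

u_2 = (4.0000, 0.0000)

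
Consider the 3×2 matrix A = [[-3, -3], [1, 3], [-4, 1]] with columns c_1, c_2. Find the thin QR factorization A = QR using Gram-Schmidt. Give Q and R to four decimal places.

c_1 = (-3, 1, -4); ‖c_1‖ = 5.0990, so q_1 = (-0.5883, 0.1961, -0.7845).
q_1·c_2 = (-0.5883)·(-3) + 0.1961·3 + (-0.7845)·1 = 1.5689.
u_2 = c_2 − 1.5689·q_1 = (-2.0769, 2.6923, 2.2308).
‖u_2‖ = 4.0668, so q_2 = (-0.5107, 0.6620, 0.5485).

Q = [[-0.5883, -0.5107], [0.1961, 0.6620], [-0.7845, 0.5485]], R = [[5.0990, 1.5689], [0.0000, 4.0668]]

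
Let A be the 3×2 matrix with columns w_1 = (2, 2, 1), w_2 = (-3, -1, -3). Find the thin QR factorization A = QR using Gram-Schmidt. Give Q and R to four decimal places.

Q = [[0.6667, -0.2357], [0.6667, 0.6128], [0.3333, -0.7542]], R = [[3.0000, -3.6667], [0.0000, 2.3570]]

e_1 = w_1/‖w_1‖ = (2, 2, 1)/3.0000 = (0.6667, 0.6667, 0.3333).
r_{12} = e_1·w_2 = -3.6667.
u_2 = w_2 + 3.6667·e_1 = (-0.5556, 1.4444, -1.7778).
‖u_2‖ = 2.3570, so e_2 = (-0.2357, 0.6128, -0.7542).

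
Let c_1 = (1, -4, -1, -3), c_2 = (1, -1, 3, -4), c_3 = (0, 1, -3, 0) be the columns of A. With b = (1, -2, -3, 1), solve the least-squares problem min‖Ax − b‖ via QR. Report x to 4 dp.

q_1 = c_1/‖c_1‖ = (1, -4, -1, -3)/5.1962 = (0.1925, -0.7698, -0.1925, -0.5774).
r_{12} = q_1·c_2 = 2.6943.
u_2 = c_2 − 2.6943·q_1 = (0.4815, 1.0741, 3.5185, -2.4444).
‖u_2‖ = 4.4431, so q_2 = (0.1084, 0.2417, 0.7919, -0.5502).
r_{13} = q_1·c_3 = -0.1925; r_{23} = q_2·c_3 = -2.1340.
u_3 = c_3 + 0.1925·q_1 + 2.1340·q_2 = (0.2683, 1.3677, -1.3471, -1.2852).
‖u_3‖ = 2.3257, so q_3 = (0.1154, 0.5881, -0.5792, -0.5526).
Qᵀb = (1.7321, -3.3010, 0.1242).
Back-substitute: x_3 = 0.1242/2.3257 = 0.0534.
x_2 = (-3.3010 + 2.1340·0.0534)/4.4431 = -0.7173.
x_1 = (1.7321 − 2.6943·(-0.7173) + 0.1925·0.0534)/5.1962 = 0.7072.

x = (0.7072, -0.7173, 0.0534)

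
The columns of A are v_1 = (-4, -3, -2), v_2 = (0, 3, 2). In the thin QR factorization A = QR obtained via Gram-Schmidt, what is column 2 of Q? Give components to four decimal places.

v_1 = (-4, -3, -2); ‖v_1‖ = 5.3852, so e_1 = (-0.7428, -0.5571, -0.3714).
e_1·v_2 = (-0.7428)·0 + (-0.5571)·3 + (-0.3714)·2 = -2.4140.
u_2 = v_2 + 2.4140·e_1 = (-1.7931, 1.6552, 1.1034).
‖u_2‖ = 2.6781, so e_2 = (-0.6695, 0.6180, 0.4120).

e_2 = (-0.6695, 0.6180, 0.4120)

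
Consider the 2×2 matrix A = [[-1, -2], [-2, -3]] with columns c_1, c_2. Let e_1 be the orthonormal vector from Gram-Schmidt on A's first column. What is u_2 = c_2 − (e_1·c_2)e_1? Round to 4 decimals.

c_1 = (-1, -2); ‖c_1‖ = 2.2361, so e_1 = (-0.4472, -0.8944).
e_1·c_2 = (-0.4472)·(-2) + (-0.8944)·(-3) = 3.5777.
u_2 = c_2 − 3.5777·e_1 = (-0.4000, 0.2000).

u_2 = (-0.4000, 0.2000)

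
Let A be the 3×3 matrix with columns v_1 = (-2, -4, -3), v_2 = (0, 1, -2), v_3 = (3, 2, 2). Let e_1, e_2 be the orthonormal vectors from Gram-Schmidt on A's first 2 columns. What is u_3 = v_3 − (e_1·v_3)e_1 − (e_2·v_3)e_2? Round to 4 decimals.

v_1 = (-2, -4, -3); ‖v_1‖ = 5.3852, so e_1 = (-0.3714, -0.7428, -0.5571).
e_1·v_2 = (-0.3714)·0 + (-0.7428)·1 + (-0.5571)·(-2) = 0.3714.
u_2 = v_2 − 0.3714·e_1 = (0.1379, 1.2759, -1.7931).
‖u_2‖ = 2.2050, so e_2 = (0.0626, 0.5786, -0.8132).
e_1·v_3 = (-0.3714)·3 + (-0.7428)·2 + (-0.5571)·2 = -3.7139; e_2·v_3 = 0.0626·3 + 0.5786·2 + (-0.8132)·2 = -0.2815.
u_3 = v_3 + 3.7139·e_1 + 0.2815·e_2 = (1.6383, -0.5957, -0.2979).

u_3 = (1.6383, -0.5957, -0.2979)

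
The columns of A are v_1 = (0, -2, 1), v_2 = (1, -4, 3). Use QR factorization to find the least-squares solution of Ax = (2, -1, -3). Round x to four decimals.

x = (0.7778, -0.4444)

q_1 = v_1/‖v_1‖ = (0, -2, 1)/2.2361 = (0.0000, -0.8944, 0.4472).
r_{12} = q_1·v_2 = 4.9193.
u_2 = v_2 − 4.9193·q_1 = (1.0000, 0.4000, 0.8000).
‖u_2‖ = 1.3416, so q_2 = (0.7454, 0.2981, 0.5963).
Qᵀb = (-0.4472, -0.5963).
Back-substitute: x_2 = -0.5963/1.3416 = -0.4444.
x_1 = (-0.4472 − 4.9193·(-0.4444))/2.2361 = 0.7778.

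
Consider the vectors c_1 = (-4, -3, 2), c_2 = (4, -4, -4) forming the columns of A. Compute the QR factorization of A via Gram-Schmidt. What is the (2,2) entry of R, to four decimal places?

r_{22} = 6.5601

c_1 = (-4, -3, 2); ‖c_1‖ = 5.3852, so e_1 = (-0.7428, -0.5571, 0.3714).
e_1·c_2 = (-0.7428)·4 + (-0.5571)·(-4) + 0.3714·(-4) = -2.2283.
u_2 = c_2 + 2.2283·e_1 = (2.3448, -5.2414, -3.1724).
r_{22} = ‖u_2‖ = 6.5601.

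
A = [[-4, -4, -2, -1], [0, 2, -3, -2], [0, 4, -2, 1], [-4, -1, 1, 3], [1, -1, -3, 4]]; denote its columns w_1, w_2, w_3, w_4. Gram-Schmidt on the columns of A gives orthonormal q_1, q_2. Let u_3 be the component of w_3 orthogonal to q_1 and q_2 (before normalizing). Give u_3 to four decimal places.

u_3 = (-2.1657, -2.6618, -1.3236, 1.3415, -3.2968)

w_1 = (-4, 0, 0, -4, 1); ‖w_1‖ = 5.7446, so q_1 = (-0.6963, 0.0000, 0.0000, -0.6963, 0.1741).
q_1·w_2 = (-0.6963)·(-4) + 0.0000·2 + 0.0000·4 + (-0.6963)·(-1) + 0.1741·(-1) = 3.3075.
u_2 = w_2 − 3.3075·q_1 = (-1.6970, 2.0000, 4.0000, 1.3030, -1.5758).
‖u_2‖ = 5.2020, so q_2 = (-0.3262, 0.3845, 0.7689, 0.2505, -0.3029).
q_1·w_3 = (-0.6963)·(-2) + 0.0000·(-3) + 0.0000·(-2) + (-0.6963)·1 + 0.1741·(-3) = 0.1741; q_2·w_3 = (-0.3262)·(-2) + 0.3845·(-3) + 0.7689·(-2) + 0.2505·1 + (-0.3029)·(-3) = -0.8796.
u_3 = w_3 − 0.1741·q_1 + 0.8796·q_2 = (-2.1657, -2.6618, -1.3236, 1.3415, -3.2968).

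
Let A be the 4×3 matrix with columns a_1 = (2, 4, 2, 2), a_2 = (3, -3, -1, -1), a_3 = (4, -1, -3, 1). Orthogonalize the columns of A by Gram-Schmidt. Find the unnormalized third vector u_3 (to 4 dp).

u_3 = (0.1565, 0.6261, -2.7043, 1.2957)

a_1 = (2, 4, 2, 2); ‖a_1‖ = 5.2915, so q_1 = (0.3780, 0.7559, 0.3780, 0.3780).
q_1·a_2 = 0.3780·3 + 0.7559·(-3) + 0.3780·(-1) + 0.3780·(-1) = -1.8898.
u_2 = a_2 + 1.8898·q_1 = (3.7143, -1.5714, -0.2857, -0.2857).
‖u_2‖ = 4.0532, so q_2 = (0.9164, -0.3877, -0.0705, -0.0705).
q_1·a_3 = 0.3780·4 + 0.7559·(-1) + 0.3780·(-3) + 0.3780·1 = 0.0000; q_2·a_3 = 0.9164·4 + (-0.3877)·(-1) + (-0.0705)·(-3) + (-0.0705)·1 = 4.1942.
u_3 = a_3 + 0.0000·q_1 − 4.1942·q_2 = (0.1565, 0.6261, -2.7043, 1.2957).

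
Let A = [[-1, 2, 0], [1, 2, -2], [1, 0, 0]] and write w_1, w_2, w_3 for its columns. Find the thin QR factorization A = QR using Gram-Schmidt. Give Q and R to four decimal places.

Q = [[-0.5774, 0.7071, 0.4082], [0.5774, 0.7071, -0.4082], [0.5774, 0.0000, 0.8165]], R = [[1.7321, 0.0000, -1.1547], [0.0000, 2.8284, -1.4142], [0.0000, 0.0000, 0.8165]]

q_1 = w_1/‖w_1‖ = (-1, 1, 1)/1.7321 = (-0.5774, 0.5774, 0.5774).
r_{12} = q_1·w_2 = 0.0000.
u_2 = w_2 + 0.0000·q_1 = (2.0000, 2.0000, 0.0000).
‖u_2‖ = 2.8284, so q_2 = (0.7071, 0.7071, 0.0000).
r_{13} = q_1·w_3 = -1.1547; r_{23} = q_2·w_3 = -1.4142.
u_3 = w_3 + 1.1547·q_1 + 1.4142·q_2 = (0.3333, -0.3333, 0.6667).
‖u_3‖ = 0.8165, so q_3 = (0.4082, -0.4082, 0.8165).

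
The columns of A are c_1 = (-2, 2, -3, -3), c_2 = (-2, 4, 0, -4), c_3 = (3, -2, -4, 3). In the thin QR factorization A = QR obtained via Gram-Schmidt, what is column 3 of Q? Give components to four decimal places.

c_1 = (-2, 2, -3, -3); ‖c_1‖ = 5.0990, so q_1 = (-0.3922, 0.3922, -0.5883, -0.5883).
q_1·c_2 = (-0.3922)·(-2) + 0.3922·4 + (-0.5883)·0 + (-0.5883)·(-4) = 4.7068.
u_2 = c_2 − 4.7068·q_1 = (-0.1538, 2.1538, 2.7692, -1.2308).
‖u_2‖ = 3.7210, so q_2 = (-0.0413, 0.5788, 0.7442, -0.3308).
q_1·c_3 = (-0.3922)·3 + 0.3922·(-2) + (-0.5883)·(-4) + (-0.5883)·3 = -1.3728; q_2·c_3 = (-0.0413)·3 + 0.5788·(-2) + 0.7442·(-4) + (-0.3308)·3 = -5.2508.
u_3 = c_3 + 1.3728·q_1 + 5.2508·q_2 = (2.2444, 1.5778, -0.9000, 0.4556).
‖u_3‖ = 2.9231, so q_3 = (0.7678, 0.5398, -0.3079, 0.1558).

q_3 = (0.7678, 0.5398, -0.3079, 0.1558)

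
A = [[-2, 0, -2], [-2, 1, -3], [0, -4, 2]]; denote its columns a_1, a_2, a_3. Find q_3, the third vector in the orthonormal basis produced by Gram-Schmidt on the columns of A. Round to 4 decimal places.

q_3 = (0.6963, -0.6963, -0.1741)

a_1 = (-2, -2, 0); ‖a_1‖ = 2.8284, so q_1 = (-0.7071, -0.7071, 0.0000).
q_1·a_2 = (-0.7071)·0 + (-0.7071)·1 + 0.0000·(-4) = -0.7071.
u_2 = a_2 + 0.7071·q_1 = (-0.5000, 0.5000, -4.0000).
‖u_2‖ = 4.0620, so q_2 = (-0.1231, 0.1231, -0.9847).
q_1·a_3 = (-0.7071)·(-2) + (-0.7071)·(-3) + 0.0000·2 = 3.5355; q_2·a_3 = (-0.1231)·(-2) + 0.1231·(-3) + (-0.9847)·2 = -2.0926.
u_3 = a_3 − 3.5355·q_1 + 2.0926·q_2 = (0.2424, -0.2424, -0.0606).
‖u_3‖ = 0.3482, so q_3 = (0.6963, -0.6963, -0.1741).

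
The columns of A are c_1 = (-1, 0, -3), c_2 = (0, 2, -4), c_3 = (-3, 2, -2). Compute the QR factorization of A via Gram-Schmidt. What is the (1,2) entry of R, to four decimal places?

c_1 = (-1, 0, -3); ‖c_1‖ = 3.1623, so e_1 = (-0.3162, 0.0000, -0.9487).
r_{12} = e_1·c_2 = 3.7947.

r_{12} = 3.7947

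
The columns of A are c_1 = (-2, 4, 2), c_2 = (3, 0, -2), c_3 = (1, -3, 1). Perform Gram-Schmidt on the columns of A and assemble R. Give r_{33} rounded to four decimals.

r_{33} = 1.7857

e_1 = c_1/‖c_1‖ = (-2, 4, 2)/4.8990 = (-0.4082, 0.8165, 0.4082).
r_{12} = e_1·c_2 = -2.0412.
u_2 = c_2 + 2.0412·e_1 = (2.1667, 1.6667, -1.1667).
‖u_2‖ = 2.9721, so e_2 = (0.7290, 0.5608, -0.3925).
r_{13} = e_1·c_3 = -2.4495; r_{23} = e_2·c_3 = -1.3459.
u_3 = c_3 + 2.4495·e_1 + 1.3459·e_2 = (0.9811, -0.2453, 1.4717).
r_{33} = ‖u_3‖ = 1.7857.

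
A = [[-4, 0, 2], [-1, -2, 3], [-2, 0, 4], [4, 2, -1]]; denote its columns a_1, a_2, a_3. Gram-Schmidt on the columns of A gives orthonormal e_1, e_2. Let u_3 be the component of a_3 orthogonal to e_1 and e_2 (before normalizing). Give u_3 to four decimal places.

a_1 = (-4, -1, -2, 4); ‖a_1‖ = 6.0828, so e_1 = (-0.6576, -0.1644, -0.3288, 0.6576).
e_1·a_2 = (-0.6576)·0 + (-0.1644)·(-2) + (-0.3288)·0 + 0.6576·2 = 1.6440.
u_2 = a_2 − 1.6440·e_1 = (1.0811, -1.7297, 0.5405, 0.9189).
‖u_2‖ = 2.3016, so e_2 = (0.4697, -0.7515, 0.2349, 0.3993).
e_1·a_3 = (-0.6576)·2 + (-0.1644)·3 + (-0.3288)·4 + 0.6576·(-1) = -3.7812; e_2·a_3 = 0.4697·2 + (-0.7515)·3 + 0.2349·4 + 0.3993·(-1) = -0.7750.
u_3 = a_3 + 3.7812·e_1 + 0.7750·e_2 = (-0.1224, 1.7959, 2.9388, 1.7959).

u_3 = (-0.1224, 1.7959, 2.9388, 1.7959)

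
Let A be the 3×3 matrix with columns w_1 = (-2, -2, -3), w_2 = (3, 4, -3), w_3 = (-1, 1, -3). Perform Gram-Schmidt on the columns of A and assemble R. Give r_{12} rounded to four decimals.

r_{12} = -1.2127

w_1 = (-2, -2, -3); ‖w_1‖ = 4.1231, so q_1 = (-0.4851, -0.4851, -0.7276).
r_{12} = q_1·w_2 = -1.2127.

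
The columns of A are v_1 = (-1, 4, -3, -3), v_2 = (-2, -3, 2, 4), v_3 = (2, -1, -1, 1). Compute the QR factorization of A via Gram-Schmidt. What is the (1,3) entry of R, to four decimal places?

q_1 = v_1/‖v_1‖ = (-1, 4, -3, -3)/5.9161 = (-0.1690, 0.6761, -0.5071, -0.5071).
r_{13} = q_1·v_3 = -1.0142.

r_{13} = -1.0142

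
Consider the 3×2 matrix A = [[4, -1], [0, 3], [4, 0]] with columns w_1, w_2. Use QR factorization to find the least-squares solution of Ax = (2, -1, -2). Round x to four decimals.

w_1 = (4, 0, 4); ‖w_1‖ = 5.6569, so e_1 = (0.7071, 0.0000, 0.7071).
e_1·w_2 = 0.7071·(-1) + 0.0000·3 + 0.7071·0 = -0.7071.
u_2 = w_2 + 0.7071·e_1 = (-0.5000, 3.0000, 0.5000).
‖u_2‖ = 3.0822, so e_2 = (-0.1622, 0.9733, 0.1622).
Qᵀb = (0.0000, -1.6222).
Back-substitute: x_2 = -1.6222/3.0822 = -0.5263.
x_1 = (0.0000 + 0.7071·(-0.5263))/5.6569 = -0.0658.

x = (-0.0658, -0.5263)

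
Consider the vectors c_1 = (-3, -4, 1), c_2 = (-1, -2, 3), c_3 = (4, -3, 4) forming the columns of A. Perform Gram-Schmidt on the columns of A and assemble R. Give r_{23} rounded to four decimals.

r_{23} = 4.6603

c_1 = (-3, -4, 1); ‖c_1‖ = 5.0990, so q_1 = (-0.5883, -0.7845, 0.1961).
q_1·c_2 = (-0.5883)·(-1) + (-0.7845)·(-2) + 0.1961·3 = 2.7456.
u_2 = c_2 − 2.7456·q_1 = (0.6154, 0.1538, 2.4615).
‖u_2‖ = 2.5420, so q_2 = (0.2421, 0.0605, 0.9684).
r_{23} = q_2·c_3 = 4.6603.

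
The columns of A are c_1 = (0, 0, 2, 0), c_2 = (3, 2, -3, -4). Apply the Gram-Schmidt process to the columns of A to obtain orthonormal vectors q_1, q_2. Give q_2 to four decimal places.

q_2 = (0.5571, 0.3714, 0.0000, -0.7428)

q_1 = c_1/‖c_1‖ = (0, 0, 2, 0)/2.0000 = (0.0000, 0.0000, 1.0000, 0.0000).
r_{12} = q_1·c_2 = -3.0000.
u_2 = c_2 + 3.0000·q_1 = (3.0000, 2.0000, 0.0000, -4.0000).
‖u_2‖ = 5.3852, so q_2 = (0.5571, 0.3714, 0.0000, -0.7428).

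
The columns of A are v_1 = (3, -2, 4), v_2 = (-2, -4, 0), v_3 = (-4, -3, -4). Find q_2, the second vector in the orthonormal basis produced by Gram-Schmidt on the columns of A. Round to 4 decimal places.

v_1 = (3, -2, 4); ‖v_1‖ = 5.3852, so q_1 = (0.5571, -0.3714, 0.7428).
q_1·v_2 = 0.5571·(-2) + (-0.3714)·(-4) + 0.7428·0 = 0.3714.
u_2 = v_2 − 0.3714·q_1 = (-2.2069, -3.8621, -0.2759).
‖u_2‖ = 4.4567, so q_2 = (-0.4952, -0.8666, -0.0619).

q_2 = (-0.4952, -0.8666, -0.0619)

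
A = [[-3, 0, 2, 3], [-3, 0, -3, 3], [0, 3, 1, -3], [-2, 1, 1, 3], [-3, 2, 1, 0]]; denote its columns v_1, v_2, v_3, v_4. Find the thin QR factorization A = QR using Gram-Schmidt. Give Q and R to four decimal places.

v_1 = (-3, -3, 0, -2, -3); ‖v_1‖ = 5.5678, so q_1 = (-0.5388, -0.5388, 0.0000, -0.3592, -0.5388).
q_1·v_2 = (-0.5388)·0 + (-0.5388)·0 + 0.0000·3 + (-0.3592)·1 + (-0.5388)·2 = -1.4368.
u_2 = v_2 + 1.4368·q_1 = (-0.7742, -0.7742, 3.0000, 0.4839, 1.2258).
‖u_2‖ = 3.4548, so q_2 = (-0.2241, -0.2241, 0.8684, 0.1401, 0.3548).
q_1·v_3 = (-0.5388)·2 + (-0.5388)·(-3) + 0.0000·1 + (-0.3592)·1 + (-0.5388)·1 = -0.3592; q_2·v_3 = (-0.2241)·2 + (-0.2241)·(-3) + 0.8684·1 + 0.1401·1 + 0.3548·1 = 1.5873.
u_3 = v_3 + 0.3592·q_1 − 1.5873·q_2 = (2.1622, -2.8378, -0.3784, 0.6486, 0.2432).
‖u_3‖ = 3.6540, so q_3 = (0.5917, -0.7766, -0.1036, 0.1775, 0.0666).
q_1·v_4 = (-0.5388)·3 + (-0.5388)·3 + 0.0000·(-3) + (-0.3592)·3 + (-0.5388)·0 = -4.3105; q_2·v_4 = (-0.2241)·3 + (-0.2241)·3 + 0.8684·(-3) + 0.1401·3 + 0.3548·0 = -3.5295; q_3·v_4 = 0.5917·3 + (-0.7766)·3 + (-0.1036)·(-3) + 0.1775·3 + 0.0666·0 = 0.2885.
u_4 = v_4 + 4.3105·q_1 + 3.5295·q_2 − 0.2885·q_3 = (-0.2842, 0.1105, 0.0947, 1.8947, -1.0895).
‖u_4‖ = 2.2088, so q_4 = (-0.1287, 0.0500, 0.0429, 0.8578, -0.4932).

Q = [[-0.5388, -0.2241, 0.5917, -0.1287], [-0.5388, -0.2241, -0.7766, 0.0500], [0.0000, 0.8684, -0.1036, 0.0429], [-0.3592, 0.1401, 0.1775, 0.8578], [-0.5388, 0.3548, 0.0666, -0.4932]], R = [[5.5678, -1.4368, -0.3592, -4.3105], [0.0000, 3.4548, 1.5873, -3.5295], [0.0000, 0.0000, 3.6540, 0.2885], [0.0000, 0.0000, 0.0000, 2.2088]]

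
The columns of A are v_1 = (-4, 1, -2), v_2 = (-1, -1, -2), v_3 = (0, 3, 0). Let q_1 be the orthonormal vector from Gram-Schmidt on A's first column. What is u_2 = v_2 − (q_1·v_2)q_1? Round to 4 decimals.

v_1 = (-4, 1, -2); ‖v_1‖ = 4.5826, so q_1 = (-0.8729, 0.2182, -0.4364).
q_1·v_2 = (-0.8729)·(-1) + 0.2182·(-1) + (-0.4364)·(-2) = 1.5275.
u_2 = v_2 − 1.5275·q_1 = (0.3333, -1.3333, -1.3333).

u_2 = (0.3333, -1.3333, -1.3333)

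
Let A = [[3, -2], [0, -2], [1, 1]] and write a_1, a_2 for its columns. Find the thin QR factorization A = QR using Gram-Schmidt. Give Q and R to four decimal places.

Q = [[0.9487, -0.1961], [0.0000, -0.7845], [0.3162, 0.5883]], R = [[3.1623, -1.5811], [0.0000, 2.5495]]

e_1 = a_1/‖a_1‖ = (3, 0, 1)/3.1623 = (0.9487, 0.0000, 0.3162).
r_{12} = e_1·a_2 = -1.5811.
u_2 = a_2 + 1.5811·e_1 = (-0.5000, -2.0000, 1.5000).
‖u_2‖ = 2.5495, so e_2 = (-0.1961, -0.7845, 0.5883).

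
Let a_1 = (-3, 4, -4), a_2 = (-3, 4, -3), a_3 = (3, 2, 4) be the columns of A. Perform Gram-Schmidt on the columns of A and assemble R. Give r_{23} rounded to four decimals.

r_{23} = 2.9985

a_1 = (-3, 4, -4); ‖a_1‖ = 6.4031, so q_1 = (-0.4685, 0.6247, -0.6247).
q_1·a_2 = (-0.4685)·(-3) + 0.6247·4 + (-0.6247)·(-3) = 5.7784.
u_2 = a_2 − 5.7784·q_1 = (-0.2927, 0.3902, 0.6098).
‖u_2‖ = 0.7809, so q_2 = (-0.3748, 0.4998, 0.7809).
r_{23} = q_2·a_3 = 2.9985.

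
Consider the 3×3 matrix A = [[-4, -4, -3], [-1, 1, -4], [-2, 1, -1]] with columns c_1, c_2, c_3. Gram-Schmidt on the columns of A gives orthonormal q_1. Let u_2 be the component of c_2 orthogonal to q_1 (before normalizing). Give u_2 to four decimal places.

c_1 = (-4, -1, -2); ‖c_1‖ = 4.5826, so q_1 = (-0.8729, -0.2182, -0.4364).
q_1·c_2 = (-0.8729)·(-4) + (-0.2182)·1 + (-0.4364)·1 = 2.8368.
u_2 = c_2 − 2.8368·q_1 = (-1.5238, 1.6190, 2.2381).

u_2 = (-1.5238, 1.6190, 2.2381)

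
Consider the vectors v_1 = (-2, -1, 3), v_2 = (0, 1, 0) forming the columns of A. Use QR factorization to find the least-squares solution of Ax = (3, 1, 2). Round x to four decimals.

x = (0.0000, 1.0000)

v_1 = (-2, -1, 3); ‖v_1‖ = 3.7417, so q_1 = (-0.5345, -0.2673, 0.8018).
q_1·v_2 = (-0.5345)·0 + (-0.2673)·1 + 0.8018·0 = -0.2673.
u_2 = v_2 + 0.2673·q_1 = (-0.1429, 0.9286, 0.2143).
‖u_2‖ = 0.9636, so q_2 = (-0.1482, 0.9636, 0.2224).
Qᵀb = (-0.2673, 0.9636).
Back-substitute: x_2 = 0.9636/0.9636 = 1.0000.
x_1 = (-0.2673 + 0.2673·1.0000)/3.7417 = 0.0000.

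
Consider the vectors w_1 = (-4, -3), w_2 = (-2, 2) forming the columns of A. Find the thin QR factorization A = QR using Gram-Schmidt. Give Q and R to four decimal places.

e_1 = w_1/‖w_1‖ = (-4, -3)/5.0000 = (-0.8000, -0.6000).
r_{12} = e_1·w_2 = 0.4000.
u_2 = w_2 − 0.4000·e_1 = (-1.6800, 2.2400).
‖u_2‖ = 2.8000, so e_2 = (-0.6000, 0.8000).

Q = [[-0.8000, -0.6000], [-0.6000, 0.8000]], R = [[5.0000, 0.4000], [0.0000, 2.8000]]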